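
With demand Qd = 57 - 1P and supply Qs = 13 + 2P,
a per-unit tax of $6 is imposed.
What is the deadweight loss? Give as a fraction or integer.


Pre-tax equilibrium quantity: Q* = 127/3
Post-tax equilibrium quantity: Q_tax = 115/3
Reduction in quantity: Q* - Q_tax = 4
DWL = (1/2) * tax * (Q* - Q_tax)
DWL = (1/2) * 6 * 4 = 12

12


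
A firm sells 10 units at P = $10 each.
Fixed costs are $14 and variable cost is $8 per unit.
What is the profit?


Total Revenue = P * Q = 10 * 10 = $100
Total Cost = FC + VC*Q = 14 + 8*10 = $94
Profit = TR - TC = 100 - 94 = $6

$6


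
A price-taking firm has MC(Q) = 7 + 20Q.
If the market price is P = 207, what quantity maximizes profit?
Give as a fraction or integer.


In perfect competition, profit is maximized where P = MC.
207 = 7 + 20Q
200 = 20Q
Q* = 200/20 = 10

10


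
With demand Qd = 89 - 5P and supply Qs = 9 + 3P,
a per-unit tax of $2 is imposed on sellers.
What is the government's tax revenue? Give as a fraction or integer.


With tax on sellers, new supply: Qs' = 9 + 3(P - 2)
= 3 + 3P
New equilibrium quantity:
Q_new = 141/4
Tax revenue = tax * Q_new = 2 * 141/4 = 141/2

141/2


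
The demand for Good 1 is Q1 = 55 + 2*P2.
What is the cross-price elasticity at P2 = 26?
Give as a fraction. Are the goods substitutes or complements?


dQ1/dP2 = 2
At P2 = 26: Q1 = 55 + 2*26 = 107
Exy = (dQ1/dP2)(P2/Q1) = 2 * 26 / 107 = 52/107
Since Exy > 0, the goods are substitutes.

52/107 (substitutes)


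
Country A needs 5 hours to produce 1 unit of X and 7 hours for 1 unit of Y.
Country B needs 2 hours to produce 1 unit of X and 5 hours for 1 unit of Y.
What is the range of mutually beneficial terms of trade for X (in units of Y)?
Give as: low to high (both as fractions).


Opportunity cost of X for Country A = hours_X / hours_Y = 5/7 = 5/7 units of Y
Opportunity cost of X for Country B = hours_X / hours_Y = 2/5 = 2/5 units of Y
Terms of trade must be between the two opportunity costs.
Range: 2/5 to 5/7

2/5 to 5/7


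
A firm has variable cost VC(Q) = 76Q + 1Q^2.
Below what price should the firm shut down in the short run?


AVC(Q) = VC(Q)/Q = 76 + 1Q
AVC is increasing in Q, so minimum AVC is at Q -> 0+.
Min AVC = 76
The firm should shut down if P < 76.

76


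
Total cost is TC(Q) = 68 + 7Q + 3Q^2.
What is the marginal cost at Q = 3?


MC = dTC/dQ = 7 + 2*3*Q
At Q = 3:
MC = 7 + 6*3
MC = 7 + 18 = 25

25


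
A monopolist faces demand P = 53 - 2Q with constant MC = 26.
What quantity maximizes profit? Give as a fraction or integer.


TR = P*Q = (53 - 2Q)Q = 53Q - 2Q^2
MR = dTR/dQ = 53 - 4Q
Set MR = MC:
53 - 4Q = 26
27 = 4Q
Q* = 27/4 = 27/4

27/4


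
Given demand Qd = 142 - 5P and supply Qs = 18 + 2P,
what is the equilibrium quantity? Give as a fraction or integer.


First find equilibrium price:
142 - 5P = 18 + 2P
P* = 124/7 = 124/7
Then substitute into demand:
Q* = 142 - 5 * 124/7 = 374/7

374/7


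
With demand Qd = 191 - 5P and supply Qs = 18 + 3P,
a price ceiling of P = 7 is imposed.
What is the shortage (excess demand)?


At P = 7:
Qd = 191 - 5*7 = 156
Qs = 18 + 3*7 = 39
Shortage = Qd - Qs = 156 - 39 = 117

117


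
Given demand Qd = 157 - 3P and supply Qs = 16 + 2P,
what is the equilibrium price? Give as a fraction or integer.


At equilibrium, Qd = Qs.
157 - 3P = 16 + 2P
157 - 16 = 3P + 2P
141 = 5P
P* = 141/5 = 141/5

141/5


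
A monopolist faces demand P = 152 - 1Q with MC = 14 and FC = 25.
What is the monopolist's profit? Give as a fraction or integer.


MR = MC: 152 - 2Q = 14
Q* = 69
P* = 152 - 1*69 = 83
Profit = (P* - MC)*Q* - FC
= (83 - 14)*69 - 25
= 69*69 - 25
= 4761 - 25 = 4736

4736


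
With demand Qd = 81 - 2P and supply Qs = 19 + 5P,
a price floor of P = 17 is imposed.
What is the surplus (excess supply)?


At P = 17:
Qd = 81 - 2*17 = 47
Qs = 19 + 5*17 = 104
Surplus = Qs - Qd = 104 - 47 = 57

57


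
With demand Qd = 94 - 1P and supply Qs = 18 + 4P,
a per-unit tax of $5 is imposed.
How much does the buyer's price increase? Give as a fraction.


With a per-unit tax, the buyer's price increase depends on relative slopes.
Supply slope: d = 4, Demand slope: b = 1
Buyer's price increase = d * tax / (b + d)
= 4 * 5 / (1 + 4)
= 20 / 5 = 4

4


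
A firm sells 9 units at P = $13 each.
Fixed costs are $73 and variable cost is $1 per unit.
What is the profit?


Total Revenue = P * Q = 13 * 9 = $117
Total Cost = FC + VC*Q = 73 + 1*9 = $82
Profit = TR - TC = 117 - 82 = $35

$35


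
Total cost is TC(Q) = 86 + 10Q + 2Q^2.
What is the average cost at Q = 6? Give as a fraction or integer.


TC(6) = 86 + 10*6 + 2*6^2
TC(6) = 86 + 60 + 72 = 218
AC = TC/Q = 218/6 = 109/3

109/3


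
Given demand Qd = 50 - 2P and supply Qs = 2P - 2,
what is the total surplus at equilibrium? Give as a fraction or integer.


Find equilibrium: 50 - 2P = 2P - 2
50 + 2 = 4P
P* = 52/4 = 13
Q* = 2*13 - 2 = 24
Inverse demand: P = 25 - Q/2, so P_max = 25
Inverse supply: P = 1 + Q/2, so P_min = 1
CS = (1/2) * 24 * (25 - 13) = 144
PS = (1/2) * 24 * (13 - 1) = 144
TS = CS + PS = 144 + 144 = 288

288


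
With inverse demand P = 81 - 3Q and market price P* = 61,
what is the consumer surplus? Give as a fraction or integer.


Maximum willingness to pay (at Q=0): P_max = 81
Quantity demanded at P* = 61:
Q* = (81 - 61)/3 = 20/3
CS = (1/2) * Q* * (P_max - P*)
CS = (1/2) * 20/3 * (81 - 61)
CS = (1/2) * 20/3 * 20 = 200/3

200/3


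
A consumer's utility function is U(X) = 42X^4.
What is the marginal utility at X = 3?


MU = dU/dX = 42*4*X^(4-1)
MU = 168*X^3
At X = 3:
MU = 168 * 3^3
MU = 168 * 27 = 4536

4536


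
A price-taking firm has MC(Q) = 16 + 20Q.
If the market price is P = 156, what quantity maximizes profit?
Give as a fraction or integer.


In perfect competition, profit is maximized where P = MC.
156 = 16 + 20Q
140 = 20Q
Q* = 140/20 = 7

7


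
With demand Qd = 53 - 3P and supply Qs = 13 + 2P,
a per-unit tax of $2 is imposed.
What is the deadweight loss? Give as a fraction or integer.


Pre-tax equilibrium quantity: Q* = 29
Post-tax equilibrium quantity: Q_tax = 133/5
Reduction in quantity: Q* - Q_tax = 12/5
DWL = (1/2) * tax * (Q* - Q_tax)
DWL = (1/2) * 2 * 12/5 = 12/5

12/5


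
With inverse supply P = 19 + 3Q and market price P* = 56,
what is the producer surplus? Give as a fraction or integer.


Minimum supply price (at Q=0): P_min = 19
Quantity supplied at P* = 56:
Q* = (56 - 19)/3 = 37/3
PS = (1/2) * Q* * (P* - P_min)
PS = (1/2) * 37/3 * (56 - 19)
PS = (1/2) * 37/3 * 37 = 1369/6

1369/6


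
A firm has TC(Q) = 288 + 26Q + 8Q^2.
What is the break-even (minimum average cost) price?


AC(Q) = 288/Q + 26 + 8Q
To minimize: dAC/dQ = -288/Q^2 + 8 = 0
Q^2 = 288/8 = 36
Q* = 6
Min AC = 288/6 + 26 + 8*6
Min AC = 48 + 26 + 48 = 122

122


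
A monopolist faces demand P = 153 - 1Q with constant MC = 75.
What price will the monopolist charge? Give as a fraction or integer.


MR = 153 - 2Q
Set MR = MC: 153 - 2Q = 75
Q* = 39
Substitute into demand:
P* = 153 - 1*39 = 114

114


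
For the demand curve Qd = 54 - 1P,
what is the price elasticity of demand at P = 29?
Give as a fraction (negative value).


dQ/dP = -1
At P = 29: Q = 54 - 1*29 = 25
E = (dQ/dP)(P/Q) = (-1)(29/25) = -29/25

-29/25


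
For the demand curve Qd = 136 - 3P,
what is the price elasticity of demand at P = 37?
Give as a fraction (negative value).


dQ/dP = -3
At P = 37: Q = 136 - 3*37 = 25
E = (dQ/dP)(P/Q) = (-3)(37/25) = -111/25

-111/25


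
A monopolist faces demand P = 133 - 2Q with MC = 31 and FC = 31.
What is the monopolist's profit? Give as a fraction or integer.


MR = MC: 133 - 4Q = 31
Q* = 51/2
P* = 133 - 2*51/2 = 82
Profit = (P* - MC)*Q* - FC
= (82 - 31)*51/2 - 31
= 51*51/2 - 31
= 2601/2 - 31 = 2539/2

2539/2


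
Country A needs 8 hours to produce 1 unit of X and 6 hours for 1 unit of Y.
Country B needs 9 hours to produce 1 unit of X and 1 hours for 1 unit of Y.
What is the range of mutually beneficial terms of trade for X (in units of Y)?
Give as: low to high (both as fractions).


Opportunity cost of X for Country A = hours_X / hours_Y = 8/6 = 4/3 units of Y
Opportunity cost of X for Country B = hours_X / hours_Y = 9/1 = 9 units of Y
Terms of trade must be between the two opportunity costs.
Range: 4/3 to 9

4/3 to 9


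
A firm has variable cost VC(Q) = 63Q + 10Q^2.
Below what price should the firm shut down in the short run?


AVC(Q) = VC(Q)/Q = 63 + 10Q
AVC is increasing in Q, so minimum AVC is at Q -> 0+.
Min AVC = 63
The firm should shut down if P < 63.

63


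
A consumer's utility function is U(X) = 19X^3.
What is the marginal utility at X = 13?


MU = dU/dX = 19*3*X^(3-1)
MU = 57*X^2
At X = 13:
MU = 57 * 13^2
MU = 57 * 169 = 9633

9633


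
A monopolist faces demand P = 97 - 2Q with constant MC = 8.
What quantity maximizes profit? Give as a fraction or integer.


TR = P*Q = (97 - 2Q)Q = 97Q - 2Q^2
MR = dTR/dQ = 97 - 4Q
Set MR = MC:
97 - 4Q = 8
89 = 4Q
Q* = 89/4 = 89/4

89/4


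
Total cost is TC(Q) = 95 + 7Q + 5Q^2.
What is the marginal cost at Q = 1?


MC = dTC/dQ = 7 + 2*5*Q
At Q = 1:
MC = 7 + 10*1
MC = 7 + 10 = 17

17


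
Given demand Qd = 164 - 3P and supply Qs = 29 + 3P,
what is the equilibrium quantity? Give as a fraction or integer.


First find equilibrium price:
164 - 3P = 29 + 3P
P* = 135/6 = 45/2
Then substitute into demand:
Q* = 164 - 3 * 45/2 = 193/2

193/2


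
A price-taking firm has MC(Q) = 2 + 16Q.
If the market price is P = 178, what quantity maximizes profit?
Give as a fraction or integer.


In perfect competition, profit is maximized where P = MC.
178 = 2 + 16Q
176 = 16Q
Q* = 176/16 = 11

11


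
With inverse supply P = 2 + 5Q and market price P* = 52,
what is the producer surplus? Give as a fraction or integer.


Minimum supply price (at Q=0): P_min = 2
Quantity supplied at P* = 52:
Q* = (52 - 2)/5 = 10
PS = (1/2) * Q* * (P* - P_min)
PS = (1/2) * 10 * (52 - 2)
PS = (1/2) * 10 * 50 = 250

250


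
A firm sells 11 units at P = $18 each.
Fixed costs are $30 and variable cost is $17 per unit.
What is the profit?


Total Revenue = P * Q = 18 * 11 = $198
Total Cost = FC + VC*Q = 30 + 17*11 = $217
Profit = TR - TC = 198 - 217 = $-19

$-19


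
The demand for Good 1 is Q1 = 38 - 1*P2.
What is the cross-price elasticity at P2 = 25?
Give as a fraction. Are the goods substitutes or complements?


dQ1/dP2 = -1
At P2 = 25: Q1 = 38 - 1*25 = 13
Exy = (dQ1/dP2)(P2/Q1) = -1 * 25 / 13 = -25/13
Since Exy < 0, the goods are complements.

-25/13 (complements)


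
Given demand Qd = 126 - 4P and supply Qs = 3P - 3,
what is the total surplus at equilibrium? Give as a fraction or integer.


Find equilibrium: 126 - 4P = 3P - 3
126 + 3 = 7P
P* = 129/7 = 129/7
Q* = 3*129/7 - 3 = 366/7
Inverse demand: P = 63/2 - Q/4, so P_max = 63/2
Inverse supply: P = 1 + Q/3, so P_min = 1
CS = (1/2) * 366/7 * (63/2 - 129/7) = 33489/98
PS = (1/2) * 366/7 * (129/7 - 1) = 22326/49
TS = CS + PS = 33489/98 + 22326/49 = 11163/14

11163/14


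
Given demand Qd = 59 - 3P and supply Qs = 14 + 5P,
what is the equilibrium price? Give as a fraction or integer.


At equilibrium, Qd = Qs.
59 - 3P = 14 + 5P
59 - 14 = 3P + 5P
45 = 8P
P* = 45/8 = 45/8

45/8


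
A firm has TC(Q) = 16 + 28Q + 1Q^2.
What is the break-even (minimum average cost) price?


AC(Q) = 16/Q + 28 + 1Q
To minimize: dAC/dQ = -16/Q^2 + 1 = 0
Q^2 = 16/1 = 16
Q* = 4
Min AC = 16/4 + 28 + 1*4
Min AC = 4 + 28 + 4 = 36

36


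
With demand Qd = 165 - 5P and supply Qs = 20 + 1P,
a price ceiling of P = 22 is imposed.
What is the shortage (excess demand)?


At P = 22:
Qd = 165 - 5*22 = 55
Qs = 20 + 1*22 = 42
Shortage = Qd - Qs = 55 - 42 = 13

13


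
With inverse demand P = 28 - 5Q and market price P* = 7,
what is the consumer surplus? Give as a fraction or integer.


Maximum willingness to pay (at Q=0): P_max = 28
Quantity demanded at P* = 7:
Q* = (28 - 7)/5 = 21/5
CS = (1/2) * Q* * (P_max - P*)
CS = (1/2) * 21/5 * (28 - 7)
CS = (1/2) * 21/5 * 21 = 441/10

441/10


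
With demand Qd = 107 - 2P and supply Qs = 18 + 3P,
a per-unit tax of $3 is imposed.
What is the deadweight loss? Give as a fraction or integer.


Pre-tax equilibrium quantity: Q* = 357/5
Post-tax equilibrium quantity: Q_tax = 339/5
Reduction in quantity: Q* - Q_tax = 18/5
DWL = (1/2) * tax * (Q* - Q_tax)
DWL = (1/2) * 3 * 18/5 = 27/5

27/5


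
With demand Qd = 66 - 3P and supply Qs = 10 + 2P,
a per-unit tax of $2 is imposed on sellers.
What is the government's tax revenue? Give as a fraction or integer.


With tax on sellers, new supply: Qs' = 10 + 2(P - 2)
= 6 + 2P
New equilibrium quantity:
Q_new = 30
Tax revenue = tax * Q_new = 2 * 30 = 60

60


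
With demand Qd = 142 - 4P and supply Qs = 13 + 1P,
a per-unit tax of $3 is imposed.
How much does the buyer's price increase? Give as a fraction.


With a per-unit tax, the buyer's price increase depends on relative slopes.
Supply slope: d = 1, Demand slope: b = 4
Buyer's price increase = d * tax / (b + d)
= 1 * 3 / (4 + 1)
= 3 / 5 = 3/5

3/5


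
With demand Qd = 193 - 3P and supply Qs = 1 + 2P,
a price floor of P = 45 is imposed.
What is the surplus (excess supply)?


At P = 45:
Qd = 193 - 3*45 = 58
Qs = 1 + 2*45 = 91
Surplus = Qs - Qd = 91 - 58 = 33

33


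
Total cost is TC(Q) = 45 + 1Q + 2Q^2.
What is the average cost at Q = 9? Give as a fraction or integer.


TC(9) = 45 + 1*9 + 2*9^2
TC(9) = 45 + 9 + 162 = 216
AC = TC/Q = 216/9 = 24

24


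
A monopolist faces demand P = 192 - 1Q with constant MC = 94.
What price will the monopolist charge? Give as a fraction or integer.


MR = 192 - 2Q
Set MR = MC: 192 - 2Q = 94
Q* = 49
Substitute into demand:
P* = 192 - 1*49 = 143

143


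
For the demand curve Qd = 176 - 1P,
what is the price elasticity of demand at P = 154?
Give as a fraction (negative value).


dQ/dP = -1
At P = 154: Q = 176 - 1*154 = 22
E = (dQ/dP)(P/Q) = (-1)(154/22) = -7

-7


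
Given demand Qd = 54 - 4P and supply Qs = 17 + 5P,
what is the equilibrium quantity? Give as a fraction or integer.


First find equilibrium price:
54 - 4P = 17 + 5P
P* = 37/9 = 37/9
Then substitute into demand:
Q* = 54 - 4 * 37/9 = 338/9

338/9


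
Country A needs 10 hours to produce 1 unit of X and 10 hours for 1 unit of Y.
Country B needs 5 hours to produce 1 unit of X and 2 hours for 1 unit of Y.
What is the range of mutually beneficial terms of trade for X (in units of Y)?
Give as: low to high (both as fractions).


Opportunity cost of X for Country A = hours_X / hours_Y = 10/10 = 1 units of Y
Opportunity cost of X for Country B = hours_X / hours_Y = 5/2 = 5/2 units of Y
Terms of trade must be between the two opportunity costs.
Range: 1 to 5/2

1 to 5/2


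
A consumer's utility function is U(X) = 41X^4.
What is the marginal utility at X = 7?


MU = dU/dX = 41*4*X^(4-1)
MU = 164*X^3
At X = 7:
MU = 164 * 7^3
MU = 164 * 343 = 56252

56252


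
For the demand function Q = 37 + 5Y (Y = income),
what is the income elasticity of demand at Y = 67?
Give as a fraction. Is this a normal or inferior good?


dQ/dY = 5
At Y = 67: Q = 37 + 5*67 = 372
Ey = (dQ/dY)(Y/Q) = 5 * 67 / 372 = 335/372
Since Ey > 0, this is a normal good.

335/372 (normal good)


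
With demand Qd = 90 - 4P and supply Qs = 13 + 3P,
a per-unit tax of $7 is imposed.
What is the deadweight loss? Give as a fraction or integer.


Pre-tax equilibrium quantity: Q* = 46
Post-tax equilibrium quantity: Q_tax = 34
Reduction in quantity: Q* - Q_tax = 12
DWL = (1/2) * tax * (Q* - Q_tax)
DWL = (1/2) * 7 * 12 = 42

42


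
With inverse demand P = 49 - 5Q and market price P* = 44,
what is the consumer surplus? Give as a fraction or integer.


Maximum willingness to pay (at Q=0): P_max = 49
Quantity demanded at P* = 44:
Q* = (49 - 44)/5 = 1
CS = (1/2) * Q* * (P_max - P*)
CS = (1/2) * 1 * (49 - 44)
CS = (1/2) * 1 * 5 = 5/2

5/2


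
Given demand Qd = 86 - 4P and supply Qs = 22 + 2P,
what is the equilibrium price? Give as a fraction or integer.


At equilibrium, Qd = Qs.
86 - 4P = 22 + 2P
86 - 22 = 4P + 2P
64 = 6P
P* = 64/6 = 32/3

32/3


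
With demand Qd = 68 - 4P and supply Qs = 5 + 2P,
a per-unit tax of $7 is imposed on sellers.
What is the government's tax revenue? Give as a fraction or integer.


With tax on sellers, new supply: Qs' = 5 + 2(P - 7)
= 2P - 9
New equilibrium quantity:
Q_new = 50/3
Tax revenue = tax * Q_new = 7 * 50/3 = 350/3

350/3


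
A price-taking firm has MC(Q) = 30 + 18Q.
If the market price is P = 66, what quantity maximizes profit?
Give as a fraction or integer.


In perfect competition, profit is maximized where P = MC.
66 = 30 + 18Q
36 = 18Q
Q* = 36/18 = 2

2


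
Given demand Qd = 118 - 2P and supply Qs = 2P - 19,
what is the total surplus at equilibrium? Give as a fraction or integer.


Find equilibrium: 118 - 2P = 2P - 19
118 + 19 = 4P
P* = 137/4 = 137/4
Q* = 2*137/4 - 19 = 99/2
Inverse demand: P = 59 - Q/2, so P_max = 59
Inverse supply: P = 19/2 + Q/2, so P_min = 19/2
CS = (1/2) * 99/2 * (59 - 137/4) = 9801/16
PS = (1/2) * 99/2 * (137/4 - 19/2) = 9801/16
TS = CS + PS = 9801/16 + 9801/16 = 9801/8

9801/8


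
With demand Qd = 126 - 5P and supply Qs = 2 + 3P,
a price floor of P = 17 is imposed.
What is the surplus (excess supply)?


At P = 17:
Qd = 126 - 5*17 = 41
Qs = 2 + 3*17 = 53
Surplus = Qs - Qd = 53 - 41 = 12

12


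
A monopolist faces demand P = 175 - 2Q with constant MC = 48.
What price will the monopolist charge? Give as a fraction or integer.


MR = 175 - 4Q
Set MR = MC: 175 - 4Q = 48
Q* = 127/4
Substitute into demand:
P* = 175 - 2*127/4 = 223/2

223/2


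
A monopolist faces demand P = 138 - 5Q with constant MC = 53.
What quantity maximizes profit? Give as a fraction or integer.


TR = P*Q = (138 - 5Q)Q = 138Q - 5Q^2
MR = dTR/dQ = 138 - 10Q
Set MR = MC:
138 - 10Q = 53
85 = 10Q
Q* = 85/10 = 17/2

17/2


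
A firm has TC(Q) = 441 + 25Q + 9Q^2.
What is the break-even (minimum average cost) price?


AC(Q) = 441/Q + 25 + 9Q
To minimize: dAC/dQ = -441/Q^2 + 9 = 0
Q^2 = 441/9 = 49
Q* = 7
Min AC = 441/7 + 25 + 9*7
Min AC = 63 + 25 + 63 = 151

151


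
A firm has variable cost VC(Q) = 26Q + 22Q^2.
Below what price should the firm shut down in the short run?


AVC(Q) = VC(Q)/Q = 26 + 22Q
AVC is increasing in Q, so minimum AVC is at Q -> 0+.
Min AVC = 26
The firm should shut down if P < 26.

26


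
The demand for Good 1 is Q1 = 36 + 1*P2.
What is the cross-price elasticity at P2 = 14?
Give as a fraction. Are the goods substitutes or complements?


dQ1/dP2 = 1
At P2 = 14: Q1 = 36 + 1*14 = 50
Exy = (dQ1/dP2)(P2/Q1) = 1 * 14 / 50 = 7/25
Since Exy > 0, the goods are substitutes.

7/25 (substitutes)


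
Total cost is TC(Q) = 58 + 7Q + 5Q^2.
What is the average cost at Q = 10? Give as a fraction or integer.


TC(10) = 58 + 7*10 + 5*10^2
TC(10) = 58 + 70 + 500 = 628
AC = TC/Q = 628/10 = 314/5

314/5


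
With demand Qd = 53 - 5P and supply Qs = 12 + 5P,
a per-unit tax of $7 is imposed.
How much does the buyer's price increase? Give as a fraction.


With a per-unit tax, the buyer's price increase depends on relative slopes.
Supply slope: d = 5, Demand slope: b = 5
Buyer's price increase = d * tax / (b + d)
= 5 * 7 / (5 + 5)
= 35 / 10 = 7/2

7/2


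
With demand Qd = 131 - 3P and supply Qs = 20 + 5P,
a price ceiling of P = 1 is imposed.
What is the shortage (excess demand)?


At P = 1:
Qd = 131 - 3*1 = 128
Qs = 20 + 5*1 = 25
Shortage = Qd - Qs = 128 - 25 = 103

103


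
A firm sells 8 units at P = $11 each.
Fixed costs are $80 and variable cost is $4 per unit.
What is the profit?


Total Revenue = P * Q = 11 * 8 = $88
Total Cost = FC + VC*Q = 80 + 4*8 = $112
Profit = TR - TC = 88 - 112 = $-24

$-24


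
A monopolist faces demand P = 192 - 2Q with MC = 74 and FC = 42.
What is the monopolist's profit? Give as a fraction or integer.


MR = MC: 192 - 4Q = 74
Q* = 59/2
P* = 192 - 2*59/2 = 133
Profit = (P* - MC)*Q* - FC
= (133 - 74)*59/2 - 42
= 59*59/2 - 42
= 3481/2 - 42 = 3397/2

3397/2


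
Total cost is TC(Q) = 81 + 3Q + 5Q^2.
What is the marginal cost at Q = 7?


MC = dTC/dQ = 3 + 2*5*Q
At Q = 7:
MC = 3 + 10*7
MC = 3 + 70 = 73

73


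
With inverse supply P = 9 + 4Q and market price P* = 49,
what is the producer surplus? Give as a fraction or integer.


Minimum supply price (at Q=0): P_min = 9
Quantity supplied at P* = 49:
Q* = (49 - 9)/4 = 10
PS = (1/2) * Q* * (P* - P_min)
PS = (1/2) * 10 * (49 - 9)
PS = (1/2) * 10 * 40 = 200

200


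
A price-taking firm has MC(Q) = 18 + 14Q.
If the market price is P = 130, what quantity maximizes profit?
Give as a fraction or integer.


In perfect competition, profit is maximized where P = MC.
130 = 18 + 14Q
112 = 14Q
Q* = 112/14 = 8

8


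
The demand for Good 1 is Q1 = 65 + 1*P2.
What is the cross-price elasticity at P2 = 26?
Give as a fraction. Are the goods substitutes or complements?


dQ1/dP2 = 1
At P2 = 26: Q1 = 65 + 1*26 = 91
Exy = (dQ1/dP2)(P2/Q1) = 1 * 26 / 91 = 2/7
Since Exy > 0, the goods are substitutes.

2/7 (substitutes)


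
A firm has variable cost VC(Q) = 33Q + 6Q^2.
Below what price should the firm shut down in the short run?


AVC(Q) = VC(Q)/Q = 33 + 6Q
AVC is increasing in Q, so minimum AVC is at Q -> 0+.
Min AVC = 33
The firm should shut down if P < 33.

33


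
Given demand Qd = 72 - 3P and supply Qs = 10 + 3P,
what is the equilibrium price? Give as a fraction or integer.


At equilibrium, Qd = Qs.
72 - 3P = 10 + 3P
72 - 10 = 3P + 3P
62 = 6P
P* = 62/6 = 31/3

31/3


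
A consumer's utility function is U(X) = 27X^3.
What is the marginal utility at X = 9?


MU = dU/dX = 27*3*X^(3-1)
MU = 81*X^2
At X = 9:
MU = 81 * 9^2
MU = 81 * 81 = 6561

6561


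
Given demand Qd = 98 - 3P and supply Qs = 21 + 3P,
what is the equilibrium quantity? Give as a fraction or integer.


First find equilibrium price:
98 - 3P = 21 + 3P
P* = 77/6 = 77/6
Then substitute into demand:
Q* = 98 - 3 * 77/6 = 119/2

119/2


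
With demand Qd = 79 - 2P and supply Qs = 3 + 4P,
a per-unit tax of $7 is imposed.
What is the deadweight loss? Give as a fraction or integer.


Pre-tax equilibrium quantity: Q* = 161/3
Post-tax equilibrium quantity: Q_tax = 133/3
Reduction in quantity: Q* - Q_tax = 28/3
DWL = (1/2) * tax * (Q* - Q_tax)
DWL = (1/2) * 7 * 28/3 = 98/3

98/3


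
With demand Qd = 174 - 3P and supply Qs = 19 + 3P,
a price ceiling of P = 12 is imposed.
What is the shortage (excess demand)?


At P = 12:
Qd = 174 - 3*12 = 138
Qs = 19 + 3*12 = 55
Shortage = Qd - Qs = 138 - 55 = 83

83


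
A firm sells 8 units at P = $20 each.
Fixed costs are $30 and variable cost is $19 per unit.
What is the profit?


Total Revenue = P * Q = 20 * 8 = $160
Total Cost = FC + VC*Q = 30 + 19*8 = $182
Profit = TR - TC = 160 - 182 = $-22

$-22


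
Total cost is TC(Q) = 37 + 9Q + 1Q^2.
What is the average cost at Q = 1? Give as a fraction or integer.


TC(1) = 37 + 9*1 + 1*1^2
TC(1) = 37 + 9 + 1 = 47
AC = TC/Q = 47/1 = 47

47


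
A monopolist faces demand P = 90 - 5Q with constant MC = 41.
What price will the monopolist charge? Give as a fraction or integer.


MR = 90 - 10Q
Set MR = MC: 90 - 10Q = 41
Q* = 49/10
Substitute into demand:
P* = 90 - 5*49/10 = 131/2

131/2


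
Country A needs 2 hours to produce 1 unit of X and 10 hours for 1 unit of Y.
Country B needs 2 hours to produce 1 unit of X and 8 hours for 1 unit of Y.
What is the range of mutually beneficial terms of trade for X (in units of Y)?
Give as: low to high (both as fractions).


Opportunity cost of X for Country A = hours_X / hours_Y = 2/10 = 1/5 units of Y
Opportunity cost of X for Country B = hours_X / hours_Y = 2/8 = 1/4 units of Y
Terms of trade must be between the two opportunity costs.
Range: 1/5 to 1/4

1/5 to 1/4


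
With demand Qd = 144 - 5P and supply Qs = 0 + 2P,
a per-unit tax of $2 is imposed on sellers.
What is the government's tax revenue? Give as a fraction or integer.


With tax on sellers, new supply: Qs' = 0 + 2(P - 2)
= 2P - 4
New equilibrium quantity:
Q_new = 268/7
Tax revenue = tax * Q_new = 2 * 268/7 = 536/7

536/7


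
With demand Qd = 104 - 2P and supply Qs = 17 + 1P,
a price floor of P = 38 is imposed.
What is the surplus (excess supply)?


At P = 38:
Qd = 104 - 2*38 = 28
Qs = 17 + 1*38 = 55
Surplus = Qs - Qd = 55 - 28 = 27

27


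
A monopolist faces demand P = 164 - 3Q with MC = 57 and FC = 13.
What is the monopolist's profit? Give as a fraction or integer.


MR = MC: 164 - 6Q = 57
Q* = 107/6
P* = 164 - 3*107/6 = 221/2
Profit = (P* - MC)*Q* - FC
= (221/2 - 57)*107/6 - 13
= 107/2*107/6 - 13
= 11449/12 - 13 = 11293/12

11293/12


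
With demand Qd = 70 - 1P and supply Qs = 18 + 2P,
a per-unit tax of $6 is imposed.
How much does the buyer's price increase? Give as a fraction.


With a per-unit tax, the buyer's price increase depends on relative slopes.
Supply slope: d = 2, Demand slope: b = 1
Buyer's price increase = d * tax / (b + d)
= 2 * 6 / (1 + 2)
= 12 / 3 = 4

4


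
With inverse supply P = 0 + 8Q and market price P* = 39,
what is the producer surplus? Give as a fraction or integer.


Minimum supply price (at Q=0): P_min = 0
Quantity supplied at P* = 39:
Q* = (39 - 0)/8 = 39/8
PS = (1/2) * Q* * (P* - P_min)
PS = (1/2) * 39/8 * (39 - 0)
PS = (1/2) * 39/8 * 39 = 1521/16

1521/16


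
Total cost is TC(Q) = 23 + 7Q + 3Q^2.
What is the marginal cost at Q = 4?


MC = dTC/dQ = 7 + 2*3*Q
At Q = 4:
MC = 7 + 6*4
MC = 7 + 24 = 31

31


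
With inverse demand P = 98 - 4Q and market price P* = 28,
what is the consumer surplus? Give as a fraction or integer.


Maximum willingness to pay (at Q=0): P_max = 98
Quantity demanded at P* = 28:
Q* = (98 - 28)/4 = 35/2
CS = (1/2) * Q* * (P_max - P*)
CS = (1/2) * 35/2 * (98 - 28)
CS = (1/2) * 35/2 * 70 = 1225/2

1225/2


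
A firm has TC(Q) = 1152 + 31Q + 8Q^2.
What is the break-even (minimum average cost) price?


AC(Q) = 1152/Q + 31 + 8Q
To minimize: dAC/dQ = -1152/Q^2 + 8 = 0
Q^2 = 1152/8 = 144
Q* = 12
Min AC = 1152/12 + 31 + 8*12
Min AC = 96 + 31 + 96 = 223

223


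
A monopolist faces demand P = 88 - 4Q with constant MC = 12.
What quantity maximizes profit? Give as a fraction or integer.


TR = P*Q = (88 - 4Q)Q = 88Q - 4Q^2
MR = dTR/dQ = 88 - 8Q
Set MR = MC:
88 - 8Q = 12
76 = 8Q
Q* = 76/8 = 19/2

19/2


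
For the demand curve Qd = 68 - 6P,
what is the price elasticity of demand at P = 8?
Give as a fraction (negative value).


dQ/dP = -6
At P = 8: Q = 68 - 6*8 = 20
E = (dQ/dP)(P/Q) = (-6)(8/20) = -12/5

-12/5


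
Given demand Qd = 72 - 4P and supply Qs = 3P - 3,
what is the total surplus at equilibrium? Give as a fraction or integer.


Find equilibrium: 72 - 4P = 3P - 3
72 + 3 = 7P
P* = 75/7 = 75/7
Q* = 3*75/7 - 3 = 204/7
Inverse demand: P = 18 - Q/4, so P_max = 18
Inverse supply: P = 1 + Q/3, so P_min = 1
CS = (1/2) * 204/7 * (18 - 75/7) = 5202/49
PS = (1/2) * 204/7 * (75/7 - 1) = 6936/49
TS = CS + PS = 5202/49 + 6936/49 = 1734/7

1734/7


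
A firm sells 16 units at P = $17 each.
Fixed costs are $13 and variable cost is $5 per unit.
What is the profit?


Total Revenue = P * Q = 17 * 16 = $272
Total Cost = FC + VC*Q = 13 + 5*16 = $93
Profit = TR - TC = 272 - 93 = $179

$179


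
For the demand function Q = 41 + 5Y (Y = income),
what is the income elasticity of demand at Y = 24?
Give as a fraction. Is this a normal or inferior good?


dQ/dY = 5
At Y = 24: Q = 41 + 5*24 = 161
Ey = (dQ/dY)(Y/Q) = 5 * 24 / 161 = 120/161
Since Ey > 0, this is a normal good.

120/161 (normal good)


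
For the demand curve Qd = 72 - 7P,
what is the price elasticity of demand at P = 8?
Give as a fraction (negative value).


dQ/dP = -7
At P = 8: Q = 72 - 7*8 = 16
E = (dQ/dP)(P/Q) = (-7)(8/16) = -7/2

-7/2


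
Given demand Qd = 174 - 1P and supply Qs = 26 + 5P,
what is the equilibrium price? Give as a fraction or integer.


At equilibrium, Qd = Qs.
174 - 1P = 26 + 5P
174 - 26 = 1P + 5P
148 = 6P
P* = 148/6 = 74/3

74/3


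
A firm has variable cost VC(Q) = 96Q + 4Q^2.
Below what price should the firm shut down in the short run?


AVC(Q) = VC(Q)/Q = 96 + 4Q
AVC is increasing in Q, so minimum AVC is at Q -> 0+.
Min AVC = 96
The firm should shut down if P < 96.

96


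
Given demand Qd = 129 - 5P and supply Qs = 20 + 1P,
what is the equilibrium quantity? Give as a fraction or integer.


First find equilibrium price:
129 - 5P = 20 + 1P
P* = 109/6 = 109/6
Then substitute into demand:
Q* = 129 - 5 * 109/6 = 229/6

229/6


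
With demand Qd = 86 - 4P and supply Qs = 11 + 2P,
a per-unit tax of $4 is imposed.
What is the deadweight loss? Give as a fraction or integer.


Pre-tax equilibrium quantity: Q* = 36
Post-tax equilibrium quantity: Q_tax = 92/3
Reduction in quantity: Q* - Q_tax = 16/3
DWL = (1/2) * tax * (Q* - Q_tax)
DWL = (1/2) * 4 * 16/3 = 32/3

32/3


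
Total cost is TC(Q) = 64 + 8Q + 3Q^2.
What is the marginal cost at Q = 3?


MC = dTC/dQ = 8 + 2*3*Q
At Q = 3:
MC = 8 + 6*3
MC = 8 + 18 = 26

26


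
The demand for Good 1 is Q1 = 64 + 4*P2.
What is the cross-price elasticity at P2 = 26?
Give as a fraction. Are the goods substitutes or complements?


dQ1/dP2 = 4
At P2 = 26: Q1 = 64 + 4*26 = 168
Exy = (dQ1/dP2)(P2/Q1) = 4 * 26 / 168 = 13/21
Since Exy > 0, the goods are substitutes.

13/21 (substitutes)


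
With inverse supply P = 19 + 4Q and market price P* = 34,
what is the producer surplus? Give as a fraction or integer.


Minimum supply price (at Q=0): P_min = 19
Quantity supplied at P* = 34:
Q* = (34 - 19)/4 = 15/4
PS = (1/2) * Q* * (P* - P_min)
PS = (1/2) * 15/4 * (34 - 19)
PS = (1/2) * 15/4 * 15 = 225/8

225/8


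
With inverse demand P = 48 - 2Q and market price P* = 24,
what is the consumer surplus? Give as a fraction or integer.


Maximum willingness to pay (at Q=0): P_max = 48
Quantity demanded at P* = 24:
Q* = (48 - 24)/2 = 12
CS = (1/2) * Q* * (P_max - P*)
CS = (1/2) * 12 * (48 - 24)
CS = (1/2) * 12 * 24 = 144

144


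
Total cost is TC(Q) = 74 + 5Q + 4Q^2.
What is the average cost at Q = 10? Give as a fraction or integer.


TC(10) = 74 + 5*10 + 4*10^2
TC(10) = 74 + 50 + 400 = 524
AC = TC/Q = 524/10 = 262/5

262/5


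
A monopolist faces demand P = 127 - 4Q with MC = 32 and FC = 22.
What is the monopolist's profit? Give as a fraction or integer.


MR = MC: 127 - 8Q = 32
Q* = 95/8
P* = 127 - 4*95/8 = 159/2
Profit = (P* - MC)*Q* - FC
= (159/2 - 32)*95/8 - 22
= 95/2*95/8 - 22
= 9025/16 - 22 = 8673/16

8673/16


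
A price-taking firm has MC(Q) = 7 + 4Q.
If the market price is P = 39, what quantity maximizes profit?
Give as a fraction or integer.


In perfect competition, profit is maximized where P = MC.
39 = 7 + 4Q
32 = 4Q
Q* = 32/4 = 8

8


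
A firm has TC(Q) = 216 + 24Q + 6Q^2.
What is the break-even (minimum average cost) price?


AC(Q) = 216/Q + 24 + 6Q
To minimize: dAC/dQ = -216/Q^2 + 6 = 0
Q^2 = 216/6 = 36
Q* = 6
Min AC = 216/6 + 24 + 6*6
Min AC = 36 + 24 + 36 = 96

96


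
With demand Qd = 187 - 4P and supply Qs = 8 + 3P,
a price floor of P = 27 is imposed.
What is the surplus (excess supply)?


At P = 27:
Qd = 187 - 4*27 = 79
Qs = 8 + 3*27 = 89
Surplus = Qs - Qd = 89 - 79 = 10

10


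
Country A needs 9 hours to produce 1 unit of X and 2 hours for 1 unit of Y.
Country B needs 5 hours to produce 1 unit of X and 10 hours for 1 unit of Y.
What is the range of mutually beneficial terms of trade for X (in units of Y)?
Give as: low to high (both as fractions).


Opportunity cost of X for Country A = hours_X / hours_Y = 9/2 = 9/2 units of Y
Opportunity cost of X for Country B = hours_X / hours_Y = 5/10 = 1/2 units of Y
Terms of trade must be between the two opportunity costs.
Range: 1/2 to 9/2

1/2 to 9/2


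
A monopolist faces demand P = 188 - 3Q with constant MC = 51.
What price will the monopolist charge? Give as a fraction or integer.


MR = 188 - 6Q
Set MR = MC: 188 - 6Q = 51
Q* = 137/6
Substitute into demand:
P* = 188 - 3*137/6 = 239/2

239/2


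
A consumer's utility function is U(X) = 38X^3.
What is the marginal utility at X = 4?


MU = dU/dX = 38*3*X^(3-1)
MU = 114*X^2
At X = 4:
MU = 114 * 4^2
MU = 114 * 16 = 1824

1824


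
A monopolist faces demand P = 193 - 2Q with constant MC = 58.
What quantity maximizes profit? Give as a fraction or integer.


TR = P*Q = (193 - 2Q)Q = 193Q - 2Q^2
MR = dTR/dQ = 193 - 4Q
Set MR = MC:
193 - 4Q = 58
135 = 4Q
Q* = 135/4 = 135/4

135/4


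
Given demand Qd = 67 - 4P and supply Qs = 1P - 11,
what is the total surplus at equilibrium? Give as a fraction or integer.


Find equilibrium: 67 - 4P = 1P - 11
67 + 11 = 5P
P* = 78/5 = 78/5
Q* = 1*78/5 - 11 = 23/5
Inverse demand: P = 67/4 - Q/4, so P_max = 67/4
Inverse supply: P = 11 + Q/1, so P_min = 11
CS = (1/2) * 23/5 * (67/4 - 78/5) = 529/200
PS = (1/2) * 23/5 * (78/5 - 11) = 529/50
TS = CS + PS = 529/200 + 529/50 = 529/40

529/40


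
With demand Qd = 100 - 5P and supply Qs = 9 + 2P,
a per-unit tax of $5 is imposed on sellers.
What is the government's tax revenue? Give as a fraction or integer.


With tax on sellers, new supply: Qs' = 9 + 2(P - 5)
= 2P - 1
New equilibrium quantity:
Q_new = 195/7
Tax revenue = tax * Q_new = 5 * 195/7 = 975/7

975/7


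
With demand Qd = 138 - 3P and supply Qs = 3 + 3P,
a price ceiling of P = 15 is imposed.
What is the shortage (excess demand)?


At P = 15:
Qd = 138 - 3*15 = 93
Qs = 3 + 3*15 = 48
Shortage = Qd - Qs = 93 - 48 = 45

45


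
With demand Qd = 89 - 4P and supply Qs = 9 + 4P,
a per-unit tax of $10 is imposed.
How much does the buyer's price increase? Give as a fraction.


With a per-unit tax, the buyer's price increase depends on relative slopes.
Supply slope: d = 4, Demand slope: b = 4
Buyer's price increase = d * tax / (b + d)
= 4 * 10 / (4 + 4)
= 40 / 8 = 5

5


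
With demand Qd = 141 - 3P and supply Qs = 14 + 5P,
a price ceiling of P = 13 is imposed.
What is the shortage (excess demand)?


At P = 13:
Qd = 141 - 3*13 = 102
Qs = 14 + 5*13 = 79
Shortage = Qd - Qs = 102 - 79 = 23

23


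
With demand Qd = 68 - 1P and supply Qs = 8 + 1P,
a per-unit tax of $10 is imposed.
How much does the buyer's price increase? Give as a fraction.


With a per-unit tax, the buyer's price increase depends on relative slopes.
Supply slope: d = 1, Demand slope: b = 1
Buyer's price increase = d * tax / (b + d)
= 1 * 10 / (1 + 1)
= 10 / 2 = 5

5


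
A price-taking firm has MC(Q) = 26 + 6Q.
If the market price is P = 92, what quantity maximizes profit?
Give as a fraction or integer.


In perfect competition, profit is maximized where P = MC.
92 = 26 + 6Q
66 = 6Q
Q* = 66/6 = 11

11


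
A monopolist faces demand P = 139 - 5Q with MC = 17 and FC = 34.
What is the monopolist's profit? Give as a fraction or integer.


MR = MC: 139 - 10Q = 17
Q* = 61/5
P* = 139 - 5*61/5 = 78
Profit = (P* - MC)*Q* - FC
= (78 - 17)*61/5 - 34
= 61*61/5 - 34
= 3721/5 - 34 = 3551/5

3551/5


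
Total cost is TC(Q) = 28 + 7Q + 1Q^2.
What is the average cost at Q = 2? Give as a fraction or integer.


TC(2) = 28 + 7*2 + 1*2^2
TC(2) = 28 + 14 + 4 = 46
AC = TC/Q = 46/2 = 23

23


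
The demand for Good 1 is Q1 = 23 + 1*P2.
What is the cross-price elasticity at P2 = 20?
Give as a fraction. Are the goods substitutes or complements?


dQ1/dP2 = 1
At P2 = 20: Q1 = 23 + 1*20 = 43
Exy = (dQ1/dP2)(P2/Q1) = 1 * 20 / 43 = 20/43
Since Exy > 0, the goods are substitutes.

20/43 (substitutes)


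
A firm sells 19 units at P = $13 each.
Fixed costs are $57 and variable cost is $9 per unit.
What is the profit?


Total Revenue = P * Q = 13 * 19 = $247
Total Cost = FC + VC*Q = 57 + 9*19 = $228
Profit = TR - TC = 247 - 228 = $19

$19


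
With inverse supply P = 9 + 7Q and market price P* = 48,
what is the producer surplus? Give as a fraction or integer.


Minimum supply price (at Q=0): P_min = 9
Quantity supplied at P* = 48:
Q* = (48 - 9)/7 = 39/7
PS = (1/2) * Q* * (P* - P_min)
PS = (1/2) * 39/7 * (48 - 9)
PS = (1/2) * 39/7 * 39 = 1521/14

1521/14


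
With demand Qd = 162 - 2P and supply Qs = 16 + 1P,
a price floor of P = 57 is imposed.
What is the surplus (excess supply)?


At P = 57:
Qd = 162 - 2*57 = 48
Qs = 16 + 1*57 = 73
Surplus = Qs - Qd = 73 - 48 = 25

25


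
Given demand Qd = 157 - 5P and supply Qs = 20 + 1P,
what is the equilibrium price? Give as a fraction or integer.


At equilibrium, Qd = Qs.
157 - 5P = 20 + 1P
157 - 20 = 5P + 1P
137 = 6P
P* = 137/6 = 137/6

137/6


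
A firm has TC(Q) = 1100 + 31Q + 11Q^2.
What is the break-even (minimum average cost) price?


AC(Q) = 1100/Q + 31 + 11Q
To minimize: dAC/dQ = -1100/Q^2 + 11 = 0
Q^2 = 1100/11 = 100
Q* = 10
Min AC = 1100/10 + 31 + 11*10
Min AC = 110 + 31 + 110 = 251

251


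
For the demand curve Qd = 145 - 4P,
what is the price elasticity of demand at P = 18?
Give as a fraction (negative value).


dQ/dP = -4
At P = 18: Q = 145 - 4*18 = 73
E = (dQ/dP)(P/Q) = (-4)(18/73) = -72/73

-72/73


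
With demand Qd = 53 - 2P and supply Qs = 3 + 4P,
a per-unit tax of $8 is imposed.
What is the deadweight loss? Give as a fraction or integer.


Pre-tax equilibrium quantity: Q* = 109/3
Post-tax equilibrium quantity: Q_tax = 77/3
Reduction in quantity: Q* - Q_tax = 32/3
DWL = (1/2) * tax * (Q* - Q_tax)
DWL = (1/2) * 8 * 32/3 = 128/3

128/3


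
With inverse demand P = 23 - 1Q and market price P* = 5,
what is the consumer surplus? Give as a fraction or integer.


Maximum willingness to pay (at Q=0): P_max = 23
Quantity demanded at P* = 5:
Q* = (23 - 5)/1 = 18
CS = (1/2) * Q* * (P_max - P*)
CS = (1/2) * 18 * (23 - 5)
CS = (1/2) * 18 * 18 = 162

162


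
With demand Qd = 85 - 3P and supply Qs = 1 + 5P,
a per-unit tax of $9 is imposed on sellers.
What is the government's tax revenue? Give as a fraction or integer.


With tax on sellers, new supply: Qs' = 1 + 5(P - 9)
= 5P - 44
New equilibrium quantity:
Q_new = 293/8
Tax revenue = tax * Q_new = 9 * 293/8 = 2637/8

2637/8


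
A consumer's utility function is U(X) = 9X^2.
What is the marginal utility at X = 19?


MU = dU/dX = 9*2*X^(2-1)
MU = 18*X^1
At X = 19:
MU = 18 * 19^1
MU = 18 * 19 = 342

342


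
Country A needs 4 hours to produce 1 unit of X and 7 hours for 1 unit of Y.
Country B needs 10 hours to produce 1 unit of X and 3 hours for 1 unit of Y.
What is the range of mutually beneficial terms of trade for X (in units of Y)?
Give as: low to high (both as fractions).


Opportunity cost of X for Country A = hours_X / hours_Y = 4/7 = 4/7 units of Y
Opportunity cost of X for Country B = hours_X / hours_Y = 10/3 = 10/3 units of Y
Terms of trade must be between the two opportunity costs.
Range: 4/7 to 10/3

4/7 to 10/3


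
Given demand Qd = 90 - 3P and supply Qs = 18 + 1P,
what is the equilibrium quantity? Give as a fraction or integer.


First find equilibrium price:
90 - 3P = 18 + 1P
P* = 72/4 = 18
Then substitute into demand:
Q* = 90 - 3 * 18 = 36

36


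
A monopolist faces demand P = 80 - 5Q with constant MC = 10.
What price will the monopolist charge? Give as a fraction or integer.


MR = 80 - 10Q
Set MR = MC: 80 - 10Q = 10
Q* = 7
Substitute into demand:
P* = 80 - 5*7 = 45

45


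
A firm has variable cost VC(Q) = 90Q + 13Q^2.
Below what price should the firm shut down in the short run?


AVC(Q) = VC(Q)/Q = 90 + 13Q
AVC is increasing in Q, so minimum AVC is at Q -> 0+.
Min AVC = 90
The firm should shut down if P < 90.

90


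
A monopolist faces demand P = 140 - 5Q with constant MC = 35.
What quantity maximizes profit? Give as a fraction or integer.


TR = P*Q = (140 - 5Q)Q = 140Q - 5Q^2
MR = dTR/dQ = 140 - 10Q
Set MR = MC:
140 - 10Q = 35
105 = 10Q
Q* = 105/10 = 21/2

21/2


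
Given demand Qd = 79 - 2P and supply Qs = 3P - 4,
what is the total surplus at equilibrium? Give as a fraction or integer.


Find equilibrium: 79 - 2P = 3P - 4
79 + 4 = 5P
P* = 83/5 = 83/5
Q* = 3*83/5 - 4 = 229/5
Inverse demand: P = 79/2 - Q/2, so P_max = 79/2
Inverse supply: P = 4/3 + Q/3, so P_min = 4/3
CS = (1/2) * 229/5 * (79/2 - 83/5) = 52441/100
PS = (1/2) * 229/5 * (83/5 - 4/3) = 52441/150
TS = CS + PS = 52441/100 + 52441/150 = 52441/60

52441/60
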